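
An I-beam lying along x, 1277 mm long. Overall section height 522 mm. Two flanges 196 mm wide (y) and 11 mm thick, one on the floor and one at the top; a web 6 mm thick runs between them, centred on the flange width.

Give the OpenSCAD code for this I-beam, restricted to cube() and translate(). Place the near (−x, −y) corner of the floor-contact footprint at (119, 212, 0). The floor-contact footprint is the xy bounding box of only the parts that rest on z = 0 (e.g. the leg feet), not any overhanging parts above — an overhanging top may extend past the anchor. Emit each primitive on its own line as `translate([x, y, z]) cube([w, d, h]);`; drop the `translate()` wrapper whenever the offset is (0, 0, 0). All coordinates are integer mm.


translate([119, 212, 0]) cube([1277, 196, 11]);
translate([119, 307, 11]) cube([1277, 6, 500]);
translate([119, 212, 511]) cube([1277, 196, 11]);


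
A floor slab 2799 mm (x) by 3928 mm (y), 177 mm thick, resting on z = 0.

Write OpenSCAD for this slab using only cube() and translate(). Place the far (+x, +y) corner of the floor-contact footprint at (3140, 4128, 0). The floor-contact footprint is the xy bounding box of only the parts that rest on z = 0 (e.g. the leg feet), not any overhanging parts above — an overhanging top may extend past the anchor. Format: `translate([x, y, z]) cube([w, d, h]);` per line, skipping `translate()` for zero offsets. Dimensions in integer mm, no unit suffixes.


translate([341, 200, 0]) cube([2799, 3928, 177]);


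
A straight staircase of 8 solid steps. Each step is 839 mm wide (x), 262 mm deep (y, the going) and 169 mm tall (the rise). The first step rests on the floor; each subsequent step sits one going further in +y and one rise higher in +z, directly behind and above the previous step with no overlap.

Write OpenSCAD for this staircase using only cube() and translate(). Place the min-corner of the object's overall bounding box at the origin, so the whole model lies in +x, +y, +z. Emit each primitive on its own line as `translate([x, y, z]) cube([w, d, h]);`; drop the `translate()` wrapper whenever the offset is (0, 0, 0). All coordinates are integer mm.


cube([839, 262, 169]);
translate([0, 262, 169]) cube([839, 262, 169]);
translate([0, 524, 338]) cube([839, 262, 169]);
translate([0, 786, 507]) cube([839, 262, 169]);
translate([0, 1048, 676]) cube([839, 262, 169]);
translate([0, 1310, 845]) cube([839, 262, 169]);
translate([0, 1572, 1014]) cube([839, 262, 169]);
translate([0, 1834, 1183]) cube([839, 262, 169]);


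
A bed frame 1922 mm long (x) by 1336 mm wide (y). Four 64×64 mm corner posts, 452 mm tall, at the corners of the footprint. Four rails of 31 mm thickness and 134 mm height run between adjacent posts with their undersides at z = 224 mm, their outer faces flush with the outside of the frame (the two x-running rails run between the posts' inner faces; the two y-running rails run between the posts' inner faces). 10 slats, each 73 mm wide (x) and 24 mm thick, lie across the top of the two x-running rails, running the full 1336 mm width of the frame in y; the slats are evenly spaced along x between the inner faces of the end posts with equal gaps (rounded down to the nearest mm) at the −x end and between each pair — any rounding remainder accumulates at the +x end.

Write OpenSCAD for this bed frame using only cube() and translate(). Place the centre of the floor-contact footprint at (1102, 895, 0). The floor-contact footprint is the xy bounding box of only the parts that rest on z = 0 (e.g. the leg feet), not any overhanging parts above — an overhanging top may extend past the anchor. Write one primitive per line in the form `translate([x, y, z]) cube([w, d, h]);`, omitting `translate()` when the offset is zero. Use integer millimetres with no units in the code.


translate([141, 227, 0]) cube([64, 64, 452]);
translate([141, 1499, 0]) cube([64, 64, 452]);
translate([1999, 227, 0]) cube([64, 64, 452]);
translate([1999, 1499, 0]) cube([64, 64, 452]);
translate([205, 227, 224]) cube([1794, 31, 134]);
translate([205, 1532, 224]) cube([1794, 31, 134]);
translate([141, 291, 224]) cube([31, 1208, 134]);
translate([2032, 291, 224]) cube([31, 1208, 134]);
translate([301, 227, 358]) cube([73, 1336, 24]);
translate([470, 227, 358]) cube([73, 1336, 24]);
translate([639, 227, 358]) cube([73, 1336, 24]);
translate([808, 227, 358]) cube([73, 1336, 24]);
translate([977, 227, 358]) cube([73, 1336, 24]);
translate([1146, 227, 358]) cube([73, 1336, 24]);
translate([1315, 227, 358]) cube([73, 1336, 24]);
translate([1484, 227, 358]) cube([73, 1336, 24]);
translate([1653, 227, 358]) cube([73, 1336, 24]);
translate([1822, 227, 358]) cube([73, 1336, 24]);


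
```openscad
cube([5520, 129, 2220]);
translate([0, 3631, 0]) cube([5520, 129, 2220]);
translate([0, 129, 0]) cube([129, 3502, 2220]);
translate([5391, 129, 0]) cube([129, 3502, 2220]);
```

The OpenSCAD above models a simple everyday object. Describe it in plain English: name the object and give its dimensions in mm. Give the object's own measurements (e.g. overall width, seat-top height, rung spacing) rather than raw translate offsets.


The wall frame of a small rectangular building: four walls, each 2220 mm tall and 129 mm thick, enclosing a footprint 5520 mm (x) by 3760 mm (y) outside-to-outside, with no floor or roof. The front and back walls (the −y and +y sides) span the full width; the two side walls fit between them.


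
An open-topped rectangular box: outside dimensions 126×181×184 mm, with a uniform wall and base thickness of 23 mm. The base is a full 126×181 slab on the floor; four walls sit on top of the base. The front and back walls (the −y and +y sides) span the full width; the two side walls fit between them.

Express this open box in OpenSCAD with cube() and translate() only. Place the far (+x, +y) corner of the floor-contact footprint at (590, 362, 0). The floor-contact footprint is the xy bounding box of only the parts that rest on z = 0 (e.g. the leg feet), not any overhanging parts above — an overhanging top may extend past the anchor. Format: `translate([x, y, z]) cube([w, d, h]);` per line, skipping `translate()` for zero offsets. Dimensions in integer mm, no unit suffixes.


translate([464, 181, 0]) cube([126, 181, 23]);
translate([464, 181, 23]) cube([126, 23, 161]);
translate([464, 339, 23]) cube([126, 23, 161]);
translate([464, 204, 23]) cube([23, 135, 161]);
translate([567, 204, 23]) cube([23, 135, 161]);


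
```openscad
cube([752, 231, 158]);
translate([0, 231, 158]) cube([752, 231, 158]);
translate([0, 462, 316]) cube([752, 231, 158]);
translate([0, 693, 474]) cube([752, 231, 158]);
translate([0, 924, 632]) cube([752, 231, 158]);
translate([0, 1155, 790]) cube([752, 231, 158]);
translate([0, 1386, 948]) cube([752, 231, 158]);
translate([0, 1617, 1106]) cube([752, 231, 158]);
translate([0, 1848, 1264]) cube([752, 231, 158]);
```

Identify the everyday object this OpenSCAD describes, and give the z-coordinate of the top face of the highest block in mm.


A staircase. The total rise is 1422 mm.

9 identical blocks, each offset up and back from the previous — a staircase. Each step is 158 mm tall and there are 9 of them, so the total rise is 9 × 158 = 1422 mm.


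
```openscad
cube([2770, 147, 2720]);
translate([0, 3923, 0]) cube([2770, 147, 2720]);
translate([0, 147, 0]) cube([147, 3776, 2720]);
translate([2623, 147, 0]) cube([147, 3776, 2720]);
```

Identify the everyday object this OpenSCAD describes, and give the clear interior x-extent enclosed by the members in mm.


A house (or room) frame. The interior width is 2476 mm.

Four 2720 mm walls enclosing a rectangle with no floor or roof — a room or house frame. Outside width is 2770 mm and wall thickness is 147 mm, so the interior width is 2770 − 2 × 147 = 2476 mm.


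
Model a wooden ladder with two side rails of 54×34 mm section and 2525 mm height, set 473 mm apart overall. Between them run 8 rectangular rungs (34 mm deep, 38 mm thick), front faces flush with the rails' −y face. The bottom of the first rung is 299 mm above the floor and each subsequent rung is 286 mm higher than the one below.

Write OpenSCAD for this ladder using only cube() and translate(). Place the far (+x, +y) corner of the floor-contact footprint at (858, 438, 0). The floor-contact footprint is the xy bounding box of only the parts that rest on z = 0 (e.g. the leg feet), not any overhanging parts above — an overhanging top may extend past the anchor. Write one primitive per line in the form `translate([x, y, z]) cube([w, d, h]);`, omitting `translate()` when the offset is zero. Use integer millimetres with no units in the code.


translate([385, 404, 0]) cube([54, 34, 2525]);
translate([804, 404, 0]) cube([54, 34, 2525]);
translate([439, 404, 299]) cube([365, 34, 38]);
translate([439, 404, 585]) cube([365, 34, 38]);
translate([439, 404, 871]) cube([365, 34, 38]);
translate([439, 404, 1157]) cube([365, 34, 38]);
translate([439, 404, 1443]) cube([365, 34, 38]);
translate([439, 404, 1729]) cube([365, 34, 38]);
translate([439, 404, 2015]) cube([365, 34, 38]);
translate([439, 404, 2301]) cube([365, 34, 38]);


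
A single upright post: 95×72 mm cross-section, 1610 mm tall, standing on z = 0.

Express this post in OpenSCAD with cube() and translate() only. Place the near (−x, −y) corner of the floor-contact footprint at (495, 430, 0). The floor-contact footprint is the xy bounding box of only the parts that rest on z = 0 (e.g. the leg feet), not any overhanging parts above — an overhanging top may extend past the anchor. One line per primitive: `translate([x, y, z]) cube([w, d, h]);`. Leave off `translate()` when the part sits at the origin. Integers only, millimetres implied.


translate([495, 430, 0]) cube([95, 72, 1610]);


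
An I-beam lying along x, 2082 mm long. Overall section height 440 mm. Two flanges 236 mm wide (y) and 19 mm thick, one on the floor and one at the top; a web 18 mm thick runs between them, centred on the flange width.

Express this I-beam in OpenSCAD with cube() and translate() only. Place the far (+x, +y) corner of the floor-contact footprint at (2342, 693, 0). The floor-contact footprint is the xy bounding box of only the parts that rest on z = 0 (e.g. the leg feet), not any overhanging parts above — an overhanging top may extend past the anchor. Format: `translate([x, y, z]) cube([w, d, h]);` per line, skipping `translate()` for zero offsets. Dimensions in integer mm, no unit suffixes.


translate([260, 457, 0]) cube([2082, 236, 19]);
translate([260, 566, 19]) cube([2082, 18, 402]);
translate([260, 457, 421]) cube([2082, 236, 19]);


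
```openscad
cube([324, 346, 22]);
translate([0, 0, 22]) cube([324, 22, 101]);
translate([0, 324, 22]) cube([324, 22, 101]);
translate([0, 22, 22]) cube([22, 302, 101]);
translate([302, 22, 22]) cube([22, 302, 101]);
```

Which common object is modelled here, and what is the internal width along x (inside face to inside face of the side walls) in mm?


An open box. The internal width is 280 mm.

A 324×346 base slab with four walls standing on it — an open box. The base is 324 mm wide and the walls are 22 mm thick, so the internal width is 324 − 2 × 22 = 280 mm.


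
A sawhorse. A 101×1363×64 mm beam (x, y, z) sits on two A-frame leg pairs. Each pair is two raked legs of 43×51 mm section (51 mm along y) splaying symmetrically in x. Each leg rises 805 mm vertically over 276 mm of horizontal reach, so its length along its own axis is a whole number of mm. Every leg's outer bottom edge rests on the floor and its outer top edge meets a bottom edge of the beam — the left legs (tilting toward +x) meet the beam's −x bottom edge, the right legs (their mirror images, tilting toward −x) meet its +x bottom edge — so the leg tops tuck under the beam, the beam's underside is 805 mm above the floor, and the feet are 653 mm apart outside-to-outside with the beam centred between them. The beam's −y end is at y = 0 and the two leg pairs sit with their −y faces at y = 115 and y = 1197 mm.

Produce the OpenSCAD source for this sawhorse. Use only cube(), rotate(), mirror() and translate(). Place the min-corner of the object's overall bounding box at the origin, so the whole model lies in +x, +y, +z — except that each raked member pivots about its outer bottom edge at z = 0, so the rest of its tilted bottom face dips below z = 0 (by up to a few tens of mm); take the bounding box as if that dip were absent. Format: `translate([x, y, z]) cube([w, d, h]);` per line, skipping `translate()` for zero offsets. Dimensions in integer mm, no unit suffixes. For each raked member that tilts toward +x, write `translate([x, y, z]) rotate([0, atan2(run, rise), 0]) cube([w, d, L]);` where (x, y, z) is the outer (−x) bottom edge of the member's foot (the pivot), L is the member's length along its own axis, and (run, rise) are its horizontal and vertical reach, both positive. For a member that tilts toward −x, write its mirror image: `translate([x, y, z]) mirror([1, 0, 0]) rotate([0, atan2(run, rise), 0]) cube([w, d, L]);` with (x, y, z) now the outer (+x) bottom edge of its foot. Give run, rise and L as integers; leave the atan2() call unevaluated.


// leg length = √(276² + 805²) = 851
// right-leg outer foot x = 2·276 + 101 = 653
// beam min-corner = (276, 0, 805)
translate([276, 0, 805]) cube([101, 1363, 64]);
translate([0, 115, 0]) rotate([0, atan2(276, 805), 0]) cube([43, 51, 851]);
translate([653, 115, 0]) mirror([1, 0, 0]) rotate([0, atan2(276, 805), 0]) cube([43, 51, 851]);
translate([0, 1197, 0]) rotate([0, atan2(276, 805), 0]) cube([43, 51, 851]);
translate([653, 1197, 0]) mirror([1, 0, 0]) rotate([0, atan2(276, 805), 0]) cube([43, 51, 851]);


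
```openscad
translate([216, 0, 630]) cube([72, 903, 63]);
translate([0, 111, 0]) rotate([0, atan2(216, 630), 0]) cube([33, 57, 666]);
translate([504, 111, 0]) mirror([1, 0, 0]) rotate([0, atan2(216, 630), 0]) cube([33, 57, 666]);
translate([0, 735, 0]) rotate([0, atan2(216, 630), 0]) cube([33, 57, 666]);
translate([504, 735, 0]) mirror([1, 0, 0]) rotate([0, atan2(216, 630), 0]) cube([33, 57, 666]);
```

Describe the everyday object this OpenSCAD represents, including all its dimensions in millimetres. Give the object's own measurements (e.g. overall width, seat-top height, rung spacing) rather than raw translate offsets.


A sawhorse. A 72×903×63 mm beam (x, y, z) sits on two A-frame leg pairs. Each pair is two raked legs of 33×57 mm section (57 mm along y) splaying symmetrically in x. Each leg rises 630 mm vertically over 216 mm of horizontal reach and is 666 mm long along its own axis. Every leg's outer bottom edge rests on the floor and its outer top edge meets a bottom edge of the beam — the left legs (tilting toward +x) meet the beam's −x bottom edge, the right legs (their mirror images, tilting toward −x) meet its +x bottom edge — so the leg tops tuck under the beam, the beam's underside is 630 mm above the floor, and the feet are 504 mm apart outside-to-outside with the beam centred between them. The two leg pairs are set in 111 mm from either end of the beam.


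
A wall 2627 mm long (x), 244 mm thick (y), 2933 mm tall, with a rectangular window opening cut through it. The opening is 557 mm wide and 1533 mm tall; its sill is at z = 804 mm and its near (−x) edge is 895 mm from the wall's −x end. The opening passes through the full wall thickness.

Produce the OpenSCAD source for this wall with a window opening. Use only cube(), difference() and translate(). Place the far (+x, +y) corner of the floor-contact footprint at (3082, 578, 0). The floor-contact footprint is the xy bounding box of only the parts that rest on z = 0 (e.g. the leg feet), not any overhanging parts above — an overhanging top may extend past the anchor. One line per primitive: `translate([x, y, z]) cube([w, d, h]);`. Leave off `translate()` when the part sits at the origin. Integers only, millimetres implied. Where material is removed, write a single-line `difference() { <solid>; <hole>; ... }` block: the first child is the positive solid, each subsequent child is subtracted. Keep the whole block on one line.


difference() { translate([455, 334, 0]) cube([2627, 244, 2933]); translate([1350, 334, 804]) cube([557, 244, 1533]); }


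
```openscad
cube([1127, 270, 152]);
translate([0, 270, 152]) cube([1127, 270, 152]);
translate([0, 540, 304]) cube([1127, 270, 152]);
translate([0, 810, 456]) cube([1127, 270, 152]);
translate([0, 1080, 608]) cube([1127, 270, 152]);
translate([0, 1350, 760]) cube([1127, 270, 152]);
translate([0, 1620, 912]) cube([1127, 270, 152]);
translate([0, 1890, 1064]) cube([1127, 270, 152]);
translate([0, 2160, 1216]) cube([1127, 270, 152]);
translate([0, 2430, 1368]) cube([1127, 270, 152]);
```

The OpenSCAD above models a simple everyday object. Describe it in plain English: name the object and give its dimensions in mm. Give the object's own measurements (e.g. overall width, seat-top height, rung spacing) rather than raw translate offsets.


A straight staircase of 10 solid steps. Each step is 1127 mm wide (x), 270 mm deep (y, the going) and 152 mm tall (the rise). The first step rests on the floor; each subsequent step sits one going further in +y and one rise higher in +z, directly behind and above the previous step with no overlap.


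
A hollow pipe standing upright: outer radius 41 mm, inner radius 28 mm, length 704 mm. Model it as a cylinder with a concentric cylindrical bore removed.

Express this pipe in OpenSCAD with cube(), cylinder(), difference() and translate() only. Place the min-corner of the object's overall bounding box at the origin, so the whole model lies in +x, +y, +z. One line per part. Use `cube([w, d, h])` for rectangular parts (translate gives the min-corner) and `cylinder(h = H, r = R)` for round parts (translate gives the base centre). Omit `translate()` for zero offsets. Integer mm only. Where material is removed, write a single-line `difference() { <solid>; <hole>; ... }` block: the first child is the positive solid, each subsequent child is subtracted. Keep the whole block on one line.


difference() { translate([41, 41, 0]) cylinder(h = 704, r = 41); translate([41, 41, 0]) cylinder(h = 704, r = 28); }


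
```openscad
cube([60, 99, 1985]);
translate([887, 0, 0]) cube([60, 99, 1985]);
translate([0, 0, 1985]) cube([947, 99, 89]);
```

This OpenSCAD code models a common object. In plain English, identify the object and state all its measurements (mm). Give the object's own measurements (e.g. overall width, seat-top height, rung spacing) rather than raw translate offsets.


A door frame. The clear opening is 827 mm wide and 1985 mm high. Two 60 mm wide jambs, 99 mm deep, stand either side of the opening from the floor to the top of the opening. A 89 mm thick head sits across the top of both jambs, spanning the full outside width of the frame.


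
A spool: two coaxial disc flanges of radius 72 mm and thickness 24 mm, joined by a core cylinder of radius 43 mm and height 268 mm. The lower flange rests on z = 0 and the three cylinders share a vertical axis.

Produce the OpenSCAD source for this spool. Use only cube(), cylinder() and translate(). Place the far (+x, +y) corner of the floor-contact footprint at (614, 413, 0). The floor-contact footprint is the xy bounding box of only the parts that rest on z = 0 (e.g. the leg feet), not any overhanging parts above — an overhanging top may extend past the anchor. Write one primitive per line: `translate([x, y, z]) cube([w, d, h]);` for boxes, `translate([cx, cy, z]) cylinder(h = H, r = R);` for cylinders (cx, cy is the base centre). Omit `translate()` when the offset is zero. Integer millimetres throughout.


translate([542, 341, 0]) cylinder(h = 24, r = 72);
translate([542, 341, 24]) cylinder(h = 268, r = 43);
translate([542, 341, 292]) cylinder(h = 24, r = 72);


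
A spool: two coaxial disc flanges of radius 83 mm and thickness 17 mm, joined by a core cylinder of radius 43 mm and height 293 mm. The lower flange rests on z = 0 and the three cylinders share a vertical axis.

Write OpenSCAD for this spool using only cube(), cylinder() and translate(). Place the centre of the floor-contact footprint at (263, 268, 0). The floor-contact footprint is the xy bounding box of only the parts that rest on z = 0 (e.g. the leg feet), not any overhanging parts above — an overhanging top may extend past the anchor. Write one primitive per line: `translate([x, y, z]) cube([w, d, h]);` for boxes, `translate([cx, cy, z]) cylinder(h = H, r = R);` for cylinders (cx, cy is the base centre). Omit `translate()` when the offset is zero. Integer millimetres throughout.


translate([263, 268, 0]) cylinder(h = 17, r = 83);
translate([263, 268, 17]) cylinder(h = 293, r = 43);
translate([263, 268, 310]) cylinder(h = 17, r = 83);


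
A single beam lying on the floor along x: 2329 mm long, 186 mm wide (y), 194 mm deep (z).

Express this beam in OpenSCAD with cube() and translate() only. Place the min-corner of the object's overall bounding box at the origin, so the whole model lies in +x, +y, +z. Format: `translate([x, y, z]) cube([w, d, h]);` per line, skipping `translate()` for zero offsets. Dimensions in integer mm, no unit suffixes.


cube([2329, 186, 194]);


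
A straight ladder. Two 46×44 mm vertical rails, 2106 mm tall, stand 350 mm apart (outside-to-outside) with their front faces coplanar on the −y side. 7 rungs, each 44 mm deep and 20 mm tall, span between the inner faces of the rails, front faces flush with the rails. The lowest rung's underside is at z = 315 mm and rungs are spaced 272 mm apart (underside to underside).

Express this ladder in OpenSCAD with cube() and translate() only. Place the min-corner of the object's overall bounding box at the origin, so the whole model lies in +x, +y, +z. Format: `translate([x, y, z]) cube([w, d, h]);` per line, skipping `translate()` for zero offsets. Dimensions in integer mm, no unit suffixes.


cube([46, 44, 2106]);
translate([304, 0, 0]) cube([46, 44, 2106]);
translate([46, 0, 315]) cube([258, 44, 20]);
translate([46, 0, 587]) cube([258, 44, 20]);
translate([46, 0, 859]) cube([258, 44, 20]);
translate([46, 0, 1131]) cube([258, 44, 20]);
translate([46, 0, 1403]) cube([258, 44, 20]);
translate([46, 0, 1675]) cube([258, 44, 20]);
translate([46, 0, 1947]) cube([258, 44, 20]);


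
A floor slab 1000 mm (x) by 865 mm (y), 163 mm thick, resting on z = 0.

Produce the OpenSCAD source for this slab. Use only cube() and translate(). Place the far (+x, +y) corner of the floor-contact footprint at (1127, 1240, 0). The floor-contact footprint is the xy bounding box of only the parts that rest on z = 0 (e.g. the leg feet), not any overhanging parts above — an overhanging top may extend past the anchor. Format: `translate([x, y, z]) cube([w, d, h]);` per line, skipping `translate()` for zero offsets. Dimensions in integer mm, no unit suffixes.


translate([127, 375, 0]) cube([1000, 865, 163]);


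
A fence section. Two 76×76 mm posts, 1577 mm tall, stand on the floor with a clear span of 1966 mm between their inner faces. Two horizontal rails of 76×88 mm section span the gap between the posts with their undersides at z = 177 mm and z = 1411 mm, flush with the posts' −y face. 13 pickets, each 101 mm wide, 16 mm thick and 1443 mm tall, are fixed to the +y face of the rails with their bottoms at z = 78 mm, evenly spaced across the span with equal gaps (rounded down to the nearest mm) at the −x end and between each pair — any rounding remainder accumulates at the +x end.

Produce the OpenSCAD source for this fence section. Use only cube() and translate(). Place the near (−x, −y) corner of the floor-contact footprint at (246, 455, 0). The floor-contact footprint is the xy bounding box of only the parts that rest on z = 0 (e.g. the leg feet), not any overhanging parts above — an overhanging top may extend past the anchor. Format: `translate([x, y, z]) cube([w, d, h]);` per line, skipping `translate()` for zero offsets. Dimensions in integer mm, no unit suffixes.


translate([246, 455, 0]) cube([76, 76, 1577]);
translate([2288, 455, 0]) cube([76, 76, 1577]);
translate([322, 455, 177]) cube([1966, 76, 88]);
translate([322, 455, 1411]) cube([1966, 76, 88]);
translate([368, 531, 78]) cube([101, 16, 1443]);
translate([515, 531, 78]) cube([101, 16, 1443]);
translate([662, 531, 78]) cube([101, 16, 1443]);
translate([809, 531, 78]) cube([101, 16, 1443]);
translate([956, 531, 78]) cube([101, 16, 1443]);
translate([1103, 531, 78]) cube([101, 16, 1443]);
translate([1250, 531, 78]) cube([101, 16, 1443]);
translate([1397, 531, 78]) cube([101, 16, 1443]);
translate([1544, 531, 78]) cube([101, 16, 1443]);
translate([1691, 531, 78]) cube([101, 16, 1443]);
translate([1838, 531, 78]) cube([101, 16, 1443]);
translate([1985, 531, 78]) cube([101, 16, 1443]);
translate([2132, 531, 78]) cube([101, 16, 1443]);


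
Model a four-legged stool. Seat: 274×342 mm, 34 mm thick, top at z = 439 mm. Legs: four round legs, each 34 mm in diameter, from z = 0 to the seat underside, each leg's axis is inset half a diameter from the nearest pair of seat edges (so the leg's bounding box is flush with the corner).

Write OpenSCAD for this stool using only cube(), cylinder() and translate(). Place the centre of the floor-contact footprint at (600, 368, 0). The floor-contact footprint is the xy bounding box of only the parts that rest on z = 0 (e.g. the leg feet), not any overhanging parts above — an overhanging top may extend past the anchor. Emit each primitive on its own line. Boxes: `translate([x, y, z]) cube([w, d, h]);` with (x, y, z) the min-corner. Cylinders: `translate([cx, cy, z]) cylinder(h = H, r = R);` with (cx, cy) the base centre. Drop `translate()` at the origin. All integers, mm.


// leg_h = 439 - 34 = 405
translate([463, 197, 405]) cube([274, 342, 34]);
translate([480, 214, 0]) cylinder(h = 405, r = 17);
translate([720, 214, 0]) cylinder(h = 405, r = 17);
translate([480, 522, 0]) cylinder(h = 405, r = 17);
translate([720, 522, 0]) cylinder(h = 405, r = 17);


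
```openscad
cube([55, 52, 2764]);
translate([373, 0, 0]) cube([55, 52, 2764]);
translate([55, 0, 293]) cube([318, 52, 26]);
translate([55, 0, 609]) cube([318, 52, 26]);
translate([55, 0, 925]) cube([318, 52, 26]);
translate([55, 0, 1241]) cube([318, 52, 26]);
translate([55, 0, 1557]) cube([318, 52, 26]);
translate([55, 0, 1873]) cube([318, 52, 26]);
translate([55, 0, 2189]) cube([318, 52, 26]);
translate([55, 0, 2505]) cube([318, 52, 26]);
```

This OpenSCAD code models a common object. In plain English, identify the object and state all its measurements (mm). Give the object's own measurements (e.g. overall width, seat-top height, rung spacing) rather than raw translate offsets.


A straight ladder. Two 55×52 mm vertical rails, 2764 mm tall, stand 428 mm apart (outside-to-outside) with their front faces coplanar on the −y side. 8 rungs, each 52 mm deep and 26 mm tall, span between the inner faces of the rails, front faces flush with the rails. The lowest rung's underside is at z = 293 mm and rungs are spaced 316 mm apart (underside to underside).


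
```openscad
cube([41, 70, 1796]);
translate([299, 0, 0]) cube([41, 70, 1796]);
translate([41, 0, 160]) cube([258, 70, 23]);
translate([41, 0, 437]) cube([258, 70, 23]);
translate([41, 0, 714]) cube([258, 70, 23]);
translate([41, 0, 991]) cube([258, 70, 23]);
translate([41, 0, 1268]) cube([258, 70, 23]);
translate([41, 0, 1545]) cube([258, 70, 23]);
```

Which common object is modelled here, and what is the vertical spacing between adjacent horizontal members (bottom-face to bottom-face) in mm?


A ladder. The rung spacing is 277 mm.

Two tall 41×70 posts with 6 short bars between them — a ladder. Adjacent rungs sit at z = 160 and z = 437, so the spacing is 437 − 160 = 277 mm.


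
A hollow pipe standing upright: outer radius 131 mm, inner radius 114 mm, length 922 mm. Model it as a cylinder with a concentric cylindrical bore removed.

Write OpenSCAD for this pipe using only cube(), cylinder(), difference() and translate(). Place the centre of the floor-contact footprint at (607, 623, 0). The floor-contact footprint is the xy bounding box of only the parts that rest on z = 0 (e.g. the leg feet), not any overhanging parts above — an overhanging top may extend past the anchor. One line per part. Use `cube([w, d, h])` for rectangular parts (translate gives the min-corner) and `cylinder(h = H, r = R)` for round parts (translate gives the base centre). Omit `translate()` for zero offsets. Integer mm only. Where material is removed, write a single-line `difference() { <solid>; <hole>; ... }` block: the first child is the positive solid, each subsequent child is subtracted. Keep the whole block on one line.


difference() { translate([607, 623, 0]) cylinder(h = 922, r = 131); translate([607, 623, 0]) cylinder(h = 922, r = 114); }


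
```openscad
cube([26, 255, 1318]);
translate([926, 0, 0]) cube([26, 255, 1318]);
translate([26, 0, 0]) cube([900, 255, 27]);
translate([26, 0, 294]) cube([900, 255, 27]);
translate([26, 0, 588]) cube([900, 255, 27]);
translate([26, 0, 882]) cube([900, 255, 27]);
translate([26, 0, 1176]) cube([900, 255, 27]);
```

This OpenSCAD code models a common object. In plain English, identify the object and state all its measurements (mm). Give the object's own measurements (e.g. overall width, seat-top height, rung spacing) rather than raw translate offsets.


An open bookshelf. Two side panels, each 26 mm thick, 255 mm deep and 1318 mm tall, stand 952 mm apart (outside-to-outside). Between them sit 5 shelves, each 27 mm thick and 255 mm deep, spanning the full gap between the sides. The bottom shelf rests on the floor (its underside at z = 0) and the clear gap between one shelf's top and the next shelf's underside is 267 mm.


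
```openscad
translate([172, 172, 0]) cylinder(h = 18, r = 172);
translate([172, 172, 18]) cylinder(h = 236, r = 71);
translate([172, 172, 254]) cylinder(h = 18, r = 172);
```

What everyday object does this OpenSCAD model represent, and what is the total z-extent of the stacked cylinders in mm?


A spool. The overall height is 272 mm.

Three coaxial cylinders, large–small–large — a spool. Two 18 mm flanges and a 236 mm core give 18 + 236 + 18 = 272 mm.


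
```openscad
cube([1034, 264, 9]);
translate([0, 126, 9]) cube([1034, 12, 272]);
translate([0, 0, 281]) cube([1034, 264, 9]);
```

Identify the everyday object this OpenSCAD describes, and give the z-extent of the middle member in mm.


An I-beam. The web height is 272 mm.

Two wide flanges with a thin centred web — an I-beam. Overall 290 mm minus two 9 mm flanges gives a web of 290 − 2·9 = 272 mm.


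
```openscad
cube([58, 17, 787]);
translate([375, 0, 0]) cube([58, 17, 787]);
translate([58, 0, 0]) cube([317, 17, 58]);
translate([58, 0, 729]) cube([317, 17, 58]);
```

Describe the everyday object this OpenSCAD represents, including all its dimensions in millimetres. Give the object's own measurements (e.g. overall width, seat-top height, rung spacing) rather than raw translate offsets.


A rectangular picture frame lying in the x–z plane (depth along y). The opening is 317 mm wide (x) by 671 mm tall (z), surrounded by a border 58 mm wide on all four sides. The frame is 17 mm deep and is made of two full-height vertical stiles with two horizontal rails fitted between them.


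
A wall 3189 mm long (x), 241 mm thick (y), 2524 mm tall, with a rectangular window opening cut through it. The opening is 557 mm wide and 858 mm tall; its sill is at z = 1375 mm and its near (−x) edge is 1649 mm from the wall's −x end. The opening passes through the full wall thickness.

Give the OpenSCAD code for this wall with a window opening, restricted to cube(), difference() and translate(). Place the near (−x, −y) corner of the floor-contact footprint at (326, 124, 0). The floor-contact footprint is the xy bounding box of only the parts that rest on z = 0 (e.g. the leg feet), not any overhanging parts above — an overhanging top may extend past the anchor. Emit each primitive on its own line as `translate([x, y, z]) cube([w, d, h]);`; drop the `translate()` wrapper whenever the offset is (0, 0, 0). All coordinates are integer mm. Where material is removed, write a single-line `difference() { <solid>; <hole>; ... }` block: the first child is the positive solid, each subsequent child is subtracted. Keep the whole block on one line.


difference() { translate([326, 124, 0]) cube([3189, 241, 2524]); translate([1975, 124, 1375]) cube([557, 241, 858]); }


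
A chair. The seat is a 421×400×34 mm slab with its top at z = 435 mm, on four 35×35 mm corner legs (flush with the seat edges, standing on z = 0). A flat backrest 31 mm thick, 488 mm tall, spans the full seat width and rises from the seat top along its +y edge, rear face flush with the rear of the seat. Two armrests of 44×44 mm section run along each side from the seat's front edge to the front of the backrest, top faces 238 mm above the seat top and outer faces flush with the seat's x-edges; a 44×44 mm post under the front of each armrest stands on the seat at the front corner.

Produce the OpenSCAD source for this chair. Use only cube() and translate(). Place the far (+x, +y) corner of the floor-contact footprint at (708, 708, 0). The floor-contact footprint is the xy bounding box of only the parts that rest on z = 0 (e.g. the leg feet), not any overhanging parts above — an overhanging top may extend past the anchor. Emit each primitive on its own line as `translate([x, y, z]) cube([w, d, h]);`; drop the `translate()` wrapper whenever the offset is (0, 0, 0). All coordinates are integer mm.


translate([287, 308, 401]) cube([421, 400, 34]);
translate([287, 308, 0]) cube([35, 35, 401]);
translate([673, 308, 0]) cube([35, 35, 401]);
translate([287, 673, 0]) cube([35, 35, 401]);
translate([673, 673, 0]) cube([35, 35, 401]);
translate([287, 677, 435]) cube([421, 31, 488]);
translate([287, 308, 629]) cube([44, 369, 44]);
translate([664, 308, 629]) cube([44, 369, 44]);
translate([287, 308, 435]) cube([44, 44, 194]);
translate([664, 308, 435]) cube([44, 44, 194]);


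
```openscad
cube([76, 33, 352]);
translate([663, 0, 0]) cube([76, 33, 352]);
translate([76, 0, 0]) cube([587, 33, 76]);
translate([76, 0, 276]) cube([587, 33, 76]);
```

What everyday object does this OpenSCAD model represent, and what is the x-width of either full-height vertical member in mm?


A picture frame. The border width is 76 mm.

Four thin pieces enclosing a rectangular opening — a picture frame. The two full-height stiles are 352 mm tall; the top rail sits at z = 276 and is 76 mm tall, so the border above the opening is 352 − 276 = 76 mm, matching the stile x-width.


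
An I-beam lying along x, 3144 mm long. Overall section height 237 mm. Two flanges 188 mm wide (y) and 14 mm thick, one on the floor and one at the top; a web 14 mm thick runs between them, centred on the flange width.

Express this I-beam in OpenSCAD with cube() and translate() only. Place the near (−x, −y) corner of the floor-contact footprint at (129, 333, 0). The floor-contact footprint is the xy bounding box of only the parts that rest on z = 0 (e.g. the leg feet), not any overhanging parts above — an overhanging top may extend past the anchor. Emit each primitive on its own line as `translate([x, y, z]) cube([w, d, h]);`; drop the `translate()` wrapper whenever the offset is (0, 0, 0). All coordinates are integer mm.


translate([129, 333, 0]) cube([3144, 188, 14]);
translate([129, 420, 14]) cube([3144, 14, 209]);
translate([129, 333, 223]) cube([3144, 188, 14]);


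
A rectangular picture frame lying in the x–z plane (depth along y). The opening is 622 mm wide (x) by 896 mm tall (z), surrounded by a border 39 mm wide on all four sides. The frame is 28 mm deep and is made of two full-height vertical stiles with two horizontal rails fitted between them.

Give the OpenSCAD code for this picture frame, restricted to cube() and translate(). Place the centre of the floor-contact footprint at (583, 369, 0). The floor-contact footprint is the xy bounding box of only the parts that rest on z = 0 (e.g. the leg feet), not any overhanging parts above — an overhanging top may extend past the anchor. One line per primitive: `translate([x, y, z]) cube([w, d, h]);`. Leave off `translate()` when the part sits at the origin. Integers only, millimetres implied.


translate([233, 355, 0]) cube([39, 28, 974]);
translate([894, 355, 0]) cube([39, 28, 974]);
translate([272, 355, 0]) cube([622, 28, 39]);
translate([272, 355, 935]) cube([622, 28, 39]);


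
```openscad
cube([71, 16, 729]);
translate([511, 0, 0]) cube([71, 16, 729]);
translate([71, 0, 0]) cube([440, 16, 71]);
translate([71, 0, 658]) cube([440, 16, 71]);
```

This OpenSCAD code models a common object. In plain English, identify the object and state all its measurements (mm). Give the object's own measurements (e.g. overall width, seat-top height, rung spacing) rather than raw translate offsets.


A rectangular picture frame lying in the x–z plane (depth along y). The opening is 440 mm wide (x) by 587 mm tall (z), surrounded by a border 71 mm wide on all four sides. The frame is 16 mm deep and is made of two full-height vertical stiles with two horizontal rails fitted between them.


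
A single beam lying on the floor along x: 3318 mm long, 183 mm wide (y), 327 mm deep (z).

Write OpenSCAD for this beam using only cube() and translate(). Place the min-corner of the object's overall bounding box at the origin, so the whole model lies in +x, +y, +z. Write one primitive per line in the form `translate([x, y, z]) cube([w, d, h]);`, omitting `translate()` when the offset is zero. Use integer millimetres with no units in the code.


cube([3318, 183, 327]);


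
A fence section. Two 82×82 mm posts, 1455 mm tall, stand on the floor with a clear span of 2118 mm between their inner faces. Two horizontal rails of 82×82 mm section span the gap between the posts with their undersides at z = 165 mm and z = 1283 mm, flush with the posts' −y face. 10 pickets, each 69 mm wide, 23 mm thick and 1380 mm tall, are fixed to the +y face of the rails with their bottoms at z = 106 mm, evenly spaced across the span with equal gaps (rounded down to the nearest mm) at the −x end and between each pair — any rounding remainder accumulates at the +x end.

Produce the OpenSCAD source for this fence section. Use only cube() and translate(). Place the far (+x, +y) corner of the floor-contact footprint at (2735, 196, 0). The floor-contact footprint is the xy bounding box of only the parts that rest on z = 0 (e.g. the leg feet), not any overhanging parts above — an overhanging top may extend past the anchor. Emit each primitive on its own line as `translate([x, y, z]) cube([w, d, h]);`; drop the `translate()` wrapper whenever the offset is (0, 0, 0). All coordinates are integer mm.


translate([453, 114, 0]) cube([82, 82, 1455]);
translate([2653, 114, 0]) cube([82, 82, 1455]);
translate([535, 114, 165]) cube([2118, 82, 82]);
translate([535, 114, 1283]) cube([2118, 82, 82]);
translate([664, 196, 106]) cube([69, 23, 1380]);
translate([862, 196, 106]) cube([69, 23, 1380]);
translate([1060, 196, 106]) cube([69, 23, 1380]);
translate([1258, 196, 106]) cube([69, 23, 1380]);
translate([1456, 196, 106]) cube([69, 23, 1380]);
translate([1654, 196, 106]) cube([69, 23, 1380]);
translate([1852, 196, 106]) cube([69, 23, 1380]);
translate([2050, 196, 106]) cube([69, 23, 1380]);
translate([2248, 196, 106]) cube([69, 23, 1380]);
translate([2446, 196, 106]) cube([69, 23, 1380]);


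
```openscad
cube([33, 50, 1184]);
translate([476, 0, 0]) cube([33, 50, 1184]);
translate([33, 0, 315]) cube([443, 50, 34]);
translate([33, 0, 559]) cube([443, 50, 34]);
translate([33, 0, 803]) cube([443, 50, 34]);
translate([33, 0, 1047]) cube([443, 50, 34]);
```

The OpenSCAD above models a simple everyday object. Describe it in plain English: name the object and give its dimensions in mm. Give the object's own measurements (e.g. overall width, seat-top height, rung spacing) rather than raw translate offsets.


A straight ladder. Two 33×50 mm vertical rails, 1184 mm tall, stand 509 mm apart (outside-to-outside) with their front faces coplanar on the −y side. 4 rungs, each 50 mm deep and 34 mm tall, span between the inner faces of the rails, front faces flush with the rails. The lowest rung's underside is at z = 315 mm and rungs are spaced 244 mm apart (underside to underside).
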